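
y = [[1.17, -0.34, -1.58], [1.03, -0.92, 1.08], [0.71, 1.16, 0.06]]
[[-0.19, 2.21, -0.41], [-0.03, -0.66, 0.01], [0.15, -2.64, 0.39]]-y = [[-1.36, 2.55, 1.17], [-1.06, 0.26, -1.07], [-0.56, -3.80, 0.33]]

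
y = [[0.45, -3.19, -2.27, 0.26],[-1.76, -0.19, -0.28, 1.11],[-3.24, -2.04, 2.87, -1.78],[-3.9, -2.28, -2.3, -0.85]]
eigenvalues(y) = [(-2.51+1.44j), (-2.51-1.44j), (4.7+0j), (2.6+0j)]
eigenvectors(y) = [[-0.20+0.16j, (-0.2-0.16j), -0.55+0.00j, 0.64+0.00j], [0.10+0.19j, 0.10-0.19j, (0.15+0j), -0.60+0.00j], [(-0.38+0.07j), (-0.38-0.07j), 0.82+0.00j, (0.18+0j)], [(-0.86+0j), -0.86-0.00j, -0.01+0.00j, (-0.45+0j)]]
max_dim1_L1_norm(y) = 9.93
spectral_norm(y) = 6.46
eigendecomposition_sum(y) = [[-0.79-0.18j,(-1.01-0.5j),-0.35-0.02j,0.08+0.40j],[(-0.3+0.61j),(-0.61+0.72j),-0.09+0.28j,(0.34+0.02j)],[(-0.91-0.84j),(-0.95-1.42j),(-0.44-0.29j),(-0.21+0.59j)],[(-1.65-2.17j),(-1.51-3.46j),(-0.84-0.81j),-0.67+1.19j]] + [[-0.79+0.18j, -1.01+0.50j, -0.35+0.02j, 0.08-0.40j], [-0.30-0.61j, -0.61-0.72j, (-0.09-0.28j), (0.34-0.02j)], [-0.91+0.84j, -0.95+1.42j, (-0.44+0.29j), -0.21-0.59j], [-1.65+2.17j, (-1.51+3.46j), (-0.84+0.81j), -0.67-1.19j]] + [[1.12+0.00j, -0.12+0.00j, -2.36+0.00j, 0.79+0.00j], [(-0.3-0j), 0.03-0.00j, 0.63-0.00j, -0.21-0.00j], [(-1.68-0j), 0.17-0.00j, (3.53-0j), (-1.17-0j)], [0.03+0.00j, -0.00+0.00j, -0.06+0.00j, 0.02+0.00j]] + [[(0.91-0j), (-1.06-0j), 0.79-0.00j, (-0.68+0j)], [-0.85+0.00j, (0.99+0j), -0.74+0.00j, (0.63-0j)], [0.26-0.00j, -0.31-0.00j, (0.23-0j), -0.20+0.00j], [(-0.64+0j), (0.74+0j), (-0.55+0j), 0.48-0.00j]]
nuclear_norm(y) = 15.09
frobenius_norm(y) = 8.52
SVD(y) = [[0.26, 0.66, -0.64, 0.29], [0.2, 0.02, 0.49, 0.85], [0.59, -0.68, -0.42, 0.12], [0.74, 0.3, 0.43, -0.42]] @ diag([6.455537784653634, 4.734859016644638, 2.5992381859414415, 1.2960720875599676]) @ [[-0.78, -0.58, -0.10, -0.22], [0.27, -0.3, -0.88, 0.24], [-0.56, 0.7, -0.33, 0.29], [-0.08, -0.28, 0.32, 0.9]]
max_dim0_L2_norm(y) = 5.39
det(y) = 102.97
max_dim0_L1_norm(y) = 9.35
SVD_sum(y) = [[-1.31, -0.98, -0.17, -0.36], [-0.99, -0.74, -0.13, -0.27], [-2.95, -2.21, -0.39, -0.82], [-3.72, -2.78, -0.49, -1.03]] + [[0.86, -0.94, -2.77, 0.76], [0.03, -0.03, -0.08, 0.02], [-0.88, 0.97, 2.85, -0.79], [0.39, -0.43, -1.27, 0.35]] + [[0.93, -1.16, 0.55, -0.48],[-0.71, 0.89, -0.42, 0.37],[0.61, -0.76, 0.36, -0.31],[-0.62, 0.78, -0.37, 0.32]] + [[-0.03, -0.11, 0.12, 0.34], [-0.09, -0.31, 0.35, 0.99], [-0.01, -0.04, 0.05, 0.14], [0.04, 0.16, -0.18, -0.49]]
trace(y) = 2.28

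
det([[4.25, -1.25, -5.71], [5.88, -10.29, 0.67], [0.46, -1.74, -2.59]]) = 130.193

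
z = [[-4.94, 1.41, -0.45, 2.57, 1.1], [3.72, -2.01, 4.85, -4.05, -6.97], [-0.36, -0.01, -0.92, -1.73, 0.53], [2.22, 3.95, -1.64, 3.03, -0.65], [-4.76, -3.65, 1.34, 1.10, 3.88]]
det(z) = 172.38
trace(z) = -0.96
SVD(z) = [[-0.40, -0.03, -0.80, 0.44, -0.05],[0.82, -0.33, -0.42, -0.03, 0.22],[-0.01, -0.05, 0.32, 0.66, 0.68],[-0.02, 0.69, -0.26, -0.39, 0.55],[-0.42, -0.65, -0.06, -0.47, 0.43]] @ diag([12.05339253877751, 8.074969862848455, 3.9584409370168103, 2.3903350786437922, 0.1871725946456255]) @ [[0.58, -0.06, 0.30, -0.4, -0.64], [0.44, 0.71, -0.44, 0.34, -0.09], [0.50, -0.28, -0.41, -0.44, 0.56], [-0.48, 0.35, -0.39, -0.67, -0.22], [0.06, 0.55, 0.63, -0.28, 0.47]]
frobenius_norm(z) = 15.23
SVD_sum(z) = [[-2.78, 0.3, -1.44, 1.93, 3.09], [5.67, -0.62, 2.95, -3.94, -6.31], [-0.07, 0.01, -0.04, 0.05, 0.08], [-0.15, 0.02, -0.08, 0.10, 0.17], [-2.91, 0.32, -1.51, 2.02, 3.24]] + [[-0.09, -0.14, 0.09, -0.07, 0.02], [-1.15, -1.86, 1.15, -0.89, 0.24], [-0.17, -0.28, 0.17, -0.13, 0.04], [2.42, 3.91, -2.42, 1.87, -0.5], [-2.28, -3.68, 2.28, -1.75, 0.47]] + [[-1.58, 0.89, 1.32, 1.41, -1.77], [-0.83, 0.47, 0.7, 0.74, -0.93], [0.63, -0.36, -0.52, -0.56, 0.70], [-0.51, 0.29, 0.43, 0.46, -0.57], [-0.11, 0.06, 0.09, 0.1, -0.12]] + [[-0.50, 0.36, -0.41, -0.7, -0.23], [0.03, -0.02, 0.03, 0.05, 0.02], [-0.75, 0.54, -0.61, -1.06, -0.35], [0.45, -0.33, 0.37, 0.63, 0.21], [0.54, -0.39, 0.44, 0.76, 0.25]] + [[-0.00, -0.01, -0.01, 0.00, -0.0], [0.00, 0.02, 0.03, -0.01, 0.02], [0.01, 0.07, 0.08, -0.04, 0.06], [0.01, 0.06, 0.07, -0.03, 0.05], [0.00, 0.04, 0.05, -0.02, 0.04]]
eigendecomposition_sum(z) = [[0.16-1.00j, 0.26-0.52j, 0.03-0.34j, (0.39+1.75j), -0.09+2.38j], [0.89+0.38j, 0.42+0.37j, 0.30+0.11j, -1.72-0.05j, (-2.19-0.64j)], [-0.16+1.97j, (-0.43+1.05j), -0.02+0.66j, -1.01-3.35j, -0.17-4.64j], [0.93-4.83j, 1.35-2.49j, 0.22-1.63j, (1.59+8.56j), (-0.83+11.52j)], [-1.35+3.19j, -1.30+1.52j, (-0.39+1.09j), (0.16-6.14j), 2.27-7.82j]] + [[0.16+1.00j, (0.26+0.52j), 0.03+0.34j, 0.39-1.75j, -0.09-2.38j], [(0.89-0.38j), (0.42-0.37j), (0.3-0.11j), -1.72+0.05j, -2.19+0.64j], [-0.16-1.97j, (-0.43-1.05j), -0.02-0.66j, -1.01+3.35j, (-0.17+4.64j)], [(0.93+4.83j), 1.35+2.49j, (0.22+1.63j), 1.59-8.56j, -0.83-11.52j], [(-1.35-3.19j), -1.30-1.52j, (-0.39-1.09j), (0.16+6.14j), 2.27+7.82j]] + [[(-3.76-0j), (4.02-0j), (-5.36-0j), (1.47+0j), 3.88+0.00j], [(2.22+0j), (-2.38+0j), (3.17+0j), (-0.87-0j), -2.29-0.00j], [(-0.25-0j), 0.26-0.00j, (-0.35-0j), 0.10+0.00j, 0.26+0.00j], [-0.18-0.00j, 0.19-0.00j, -0.25-0.00j, 0.07+0.00j, (0.18+0j)], [(-1-0j), (1.07-0j), (-1.43-0j), (0.39+0j), (1.03+0j)]] + [[-1.49+0.00j, -3.14+0.00j, (4.84+0j), (0.31-0j), -2.61-0.00j], [(-0.27+0j), -0.56+0.00j, 0.86+0.00j, 0.05-0.00j, -0.47-0.00j], [0.24-0.00j, 0.50-0.00j, (-0.78-0j), -0.05+0.00j, (0.42+0j)], [(0.52-0j), (1.1-0j), (-1.7-0j), -0.11+0.00j, (0.92+0j)], [-1.04+0.00j, -2.18+0.00j, 3.37+0.00j, 0.21-0.00j, -1.82-0.00j]] + [[-0.00-0.00j, 0.00-0.00j, (0.01-0j), 0.01+0.00j, (0.01+0j)], [-0.02-0.00j, 0.08-0.00j, (0.21-0j), 0.20+0.00j, 0.16+0.00j], [-0.02-0.00j, 0.09-0.00j, 0.24-0.00j, (0.24+0j), (0.19+0j)], [0.01+0.00j, -0.05+0.00j, (-0.13+0j), -0.12-0.00j, (-0.1-0j)], [-0.02-0.00j, 0.06-0.00j, 0.18-0.00j, (0.17+0j), (0.14+0j)]]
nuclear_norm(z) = 26.66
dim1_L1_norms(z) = [10.47, 21.6, 3.55, 11.49, 14.73]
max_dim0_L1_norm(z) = 16.0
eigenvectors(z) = [[(-0.16+0.01j), (-0.16-0.01j), (-0.84+0j), (-0.77+0j), (0.03+0j)], [0.03-0.15j, (0.03+0.15j), (0.49+0j), (-0.14+0j), 0.54+0.00j], [(0.3-0.03j), 0.30+0.03j, (-0.06+0j), (0.12+0j), 0.63+0.00j], [(-0.76+0j), -0.76-0.00j, -0.04+0.00j, 0.27+0.00j, -0.32+0.00j], [0.52+0.11j, 0.52-0.11j, (-0.22+0j), (-0.54+0j), (0.46+0j)]]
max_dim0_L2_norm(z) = 8.12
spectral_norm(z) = 12.05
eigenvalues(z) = [(4.42+0.77j), (4.42-0.77j), (-5.39+0j), (-4.75+0j), (0.33+0j)]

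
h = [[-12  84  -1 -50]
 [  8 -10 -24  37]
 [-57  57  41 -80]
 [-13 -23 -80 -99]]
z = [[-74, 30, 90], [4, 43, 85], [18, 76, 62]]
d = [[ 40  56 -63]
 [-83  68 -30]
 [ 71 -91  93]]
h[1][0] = 8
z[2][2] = 62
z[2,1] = 76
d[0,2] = -63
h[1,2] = -24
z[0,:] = [-74, 30, 90]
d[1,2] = -30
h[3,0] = -13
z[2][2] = 62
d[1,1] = 68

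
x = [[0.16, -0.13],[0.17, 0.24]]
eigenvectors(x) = [[(0.18-0.63j), (0.18+0.63j)], [(-0.75+0j), (-0.75-0j)]]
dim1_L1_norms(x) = [0.29, 0.41]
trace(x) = 0.40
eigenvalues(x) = [(0.2+0.14j), (0.2-0.14j)]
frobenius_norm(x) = 0.36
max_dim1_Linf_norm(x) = 0.24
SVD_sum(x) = [[-0.01, -0.02], [0.15, 0.25]] + [[0.17, -0.11], [0.02, -0.01]]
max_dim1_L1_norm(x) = 0.41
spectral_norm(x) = 0.29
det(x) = 0.06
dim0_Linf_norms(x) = [0.17, 0.24]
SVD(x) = [[-0.09, 1.00], [1.0, 0.09]] @ diag([0.29472135954999573, 0.20527864045000424]) @ [[0.53, 0.85], [0.85, -0.53]]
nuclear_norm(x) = 0.50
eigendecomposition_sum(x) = [[(0.08+0.1j), (-0.06+0.09j)],[(0.08-0.12j), (0.12+0.04j)]] + [[0.08-0.10j, -0.07-0.09j], [(0.09+0.12j), (0.12-0.04j)]]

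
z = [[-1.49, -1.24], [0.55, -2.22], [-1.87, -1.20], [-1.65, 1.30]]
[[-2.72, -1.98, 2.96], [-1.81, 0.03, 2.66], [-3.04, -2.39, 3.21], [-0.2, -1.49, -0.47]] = z@ [[0.95, 1.11, -0.82], [1.05, 0.26, -1.4]]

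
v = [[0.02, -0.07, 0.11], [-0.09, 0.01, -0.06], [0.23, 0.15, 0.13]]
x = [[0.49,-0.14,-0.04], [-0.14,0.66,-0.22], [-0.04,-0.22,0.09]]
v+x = [[0.51, -0.21, 0.07], [-0.23, 0.67, -0.28], [0.19, -0.07, 0.22]]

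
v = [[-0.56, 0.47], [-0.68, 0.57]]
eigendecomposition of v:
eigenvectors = [[(-0.64+0.02j), (-0.64-0.02j)], [(-0.77+0j), -0.77-0.00j]]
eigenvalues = [0.02j, -0.02j]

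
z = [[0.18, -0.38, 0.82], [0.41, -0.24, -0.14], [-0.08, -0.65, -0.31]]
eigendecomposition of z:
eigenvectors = [[(0.8+0j), 0.80-0.00j, -0.42+0.00j], [(0.19-0.39j), 0.19+0.39j, (0.54+0j)], [(0.1+0.4j), 0.10-0.40j, 0.73+0.00j]]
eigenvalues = [(0.19+0.59j), (0.19-0.59j), (-0.75+0j)]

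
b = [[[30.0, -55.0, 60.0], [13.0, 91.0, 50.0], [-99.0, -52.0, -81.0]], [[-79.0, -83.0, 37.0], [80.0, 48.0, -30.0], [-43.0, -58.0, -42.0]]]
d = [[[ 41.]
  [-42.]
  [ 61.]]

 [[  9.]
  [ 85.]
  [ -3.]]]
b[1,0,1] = -83.0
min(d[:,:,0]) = -42.0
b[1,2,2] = -42.0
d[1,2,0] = -3.0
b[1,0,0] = -79.0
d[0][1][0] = -42.0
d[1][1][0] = 85.0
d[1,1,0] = 85.0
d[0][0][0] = 41.0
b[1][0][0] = -79.0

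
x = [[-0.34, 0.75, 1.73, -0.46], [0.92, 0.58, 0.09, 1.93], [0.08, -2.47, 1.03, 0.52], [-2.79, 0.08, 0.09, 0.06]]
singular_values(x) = [3.08, 2.73, 1.89, 1.88]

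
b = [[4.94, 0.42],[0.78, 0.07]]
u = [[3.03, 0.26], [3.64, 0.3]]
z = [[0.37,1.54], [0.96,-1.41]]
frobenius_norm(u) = 4.75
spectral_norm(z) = 2.13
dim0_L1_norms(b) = [5.72, 0.49]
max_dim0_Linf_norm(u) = 3.64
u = z @ b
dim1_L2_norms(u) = [3.04, 3.65]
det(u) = -0.04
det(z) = -2.00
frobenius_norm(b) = 5.02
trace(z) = -1.04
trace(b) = 5.01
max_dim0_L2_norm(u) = 4.74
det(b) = 0.02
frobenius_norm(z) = 2.33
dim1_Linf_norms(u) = [3.03, 3.64]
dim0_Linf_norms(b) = [4.94, 0.42]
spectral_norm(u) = 4.75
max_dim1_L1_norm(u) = 3.94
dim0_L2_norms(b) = [5.0, 0.43]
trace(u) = 3.33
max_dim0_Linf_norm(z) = 1.54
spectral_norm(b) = 5.02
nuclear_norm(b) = 5.02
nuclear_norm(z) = 3.07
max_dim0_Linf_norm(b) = 4.94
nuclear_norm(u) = 4.76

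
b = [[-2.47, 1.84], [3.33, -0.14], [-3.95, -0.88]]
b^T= [[-2.47, 3.33, -3.95], [1.84, -0.14, -0.88]]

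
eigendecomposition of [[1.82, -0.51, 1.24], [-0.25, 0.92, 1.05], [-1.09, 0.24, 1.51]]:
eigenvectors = [[0.05-0.58j, (0.05+0.58j), -0.29+0.00j],[0.42-0.36j, 0.42+0.36j, (-0.93+0j)],[(0.59+0j), (0.59-0j), -0.21+0.00j]]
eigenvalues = [(1.58+0.92j), (1.58-0.92j), (1.08+0j)]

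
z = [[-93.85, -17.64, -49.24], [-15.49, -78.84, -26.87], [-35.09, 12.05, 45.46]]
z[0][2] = -49.24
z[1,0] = -15.49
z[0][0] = -93.85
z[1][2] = -26.87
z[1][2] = -26.87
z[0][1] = -17.64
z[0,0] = -93.85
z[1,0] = -15.49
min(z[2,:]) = -35.09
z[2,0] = -35.09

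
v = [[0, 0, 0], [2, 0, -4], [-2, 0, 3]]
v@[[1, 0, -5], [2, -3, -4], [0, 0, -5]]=[[0, 0, 0], [2, 0, 10], [-2, 0, -5]]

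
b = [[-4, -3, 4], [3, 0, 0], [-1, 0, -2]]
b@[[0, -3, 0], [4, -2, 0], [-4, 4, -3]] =[[-28, 34, -12], [0, -9, 0], [8, -5, 6]]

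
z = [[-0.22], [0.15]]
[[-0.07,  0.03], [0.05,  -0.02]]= z@[[0.34,-0.14]]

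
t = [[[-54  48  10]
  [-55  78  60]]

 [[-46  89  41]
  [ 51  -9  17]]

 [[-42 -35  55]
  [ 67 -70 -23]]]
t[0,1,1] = 78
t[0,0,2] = 10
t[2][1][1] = -70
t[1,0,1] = 89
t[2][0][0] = -42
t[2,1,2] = -23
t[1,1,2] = 17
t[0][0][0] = -54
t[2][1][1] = -70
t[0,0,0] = -54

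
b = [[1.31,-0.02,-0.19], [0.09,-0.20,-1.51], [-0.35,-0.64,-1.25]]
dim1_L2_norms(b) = [1.32, 1.53, 1.45]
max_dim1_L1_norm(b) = 2.24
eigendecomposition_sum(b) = [[1.31, 0.03, -0.11], [0.33, 0.01, -0.03], [-0.26, -0.01, 0.02]] + [[0.01, -0.02, 0.01], [-0.12, 0.27, -0.24], [0.04, -0.1, 0.09]] + [[-0.01,-0.03,-0.09],[-0.12,-0.48,-1.24],[-0.14,-0.53,-1.36]]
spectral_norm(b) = 2.05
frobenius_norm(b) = 2.49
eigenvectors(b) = [[0.95, 0.05, 0.05], [0.24, -0.93, 0.67], [-0.19, 0.36, 0.74]]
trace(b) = -0.14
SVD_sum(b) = [[-0.01,  -0.04,  -0.13],[-0.06,  -0.43,  -1.44],[-0.06,  -0.40,  -1.34]] + [[1.31,0.10,-0.09], [0.17,0.01,-0.01], [-0.31,-0.02,0.02]] + [[0.01, -0.08, 0.02], [-0.02, 0.21, -0.06], [0.02, -0.22, 0.06]]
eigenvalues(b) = [1.34, 0.37, -1.85]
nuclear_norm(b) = 3.75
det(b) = -0.93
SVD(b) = [[-0.06, 0.96, 0.26], [-0.73, 0.13, -0.67], [-0.68, -0.23, 0.70]] @ diag([2.0515254277131905, 1.362592891031631, 0.33163840663631644]) @ [[0.04, 0.28, 0.96], [0.99, 0.07, -0.07], [0.09, -0.96, 0.28]]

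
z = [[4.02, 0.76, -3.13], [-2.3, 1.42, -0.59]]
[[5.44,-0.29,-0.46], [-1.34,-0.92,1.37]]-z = [[1.42, -1.05, 2.67], [0.96, -2.34, 1.96]]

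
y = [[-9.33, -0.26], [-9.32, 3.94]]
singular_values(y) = [13.45, 2.91]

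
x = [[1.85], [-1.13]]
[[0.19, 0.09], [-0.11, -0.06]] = x@[[0.10, 0.05]]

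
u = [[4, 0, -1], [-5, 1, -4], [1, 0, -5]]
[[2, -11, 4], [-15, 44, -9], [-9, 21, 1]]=u @ [[1, -4, 1], [-2, 4, -4], [2, -5, 0]]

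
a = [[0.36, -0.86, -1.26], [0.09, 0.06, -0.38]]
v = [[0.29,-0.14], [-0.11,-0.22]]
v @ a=[[0.09, -0.26, -0.31], [-0.06, 0.08, 0.22]]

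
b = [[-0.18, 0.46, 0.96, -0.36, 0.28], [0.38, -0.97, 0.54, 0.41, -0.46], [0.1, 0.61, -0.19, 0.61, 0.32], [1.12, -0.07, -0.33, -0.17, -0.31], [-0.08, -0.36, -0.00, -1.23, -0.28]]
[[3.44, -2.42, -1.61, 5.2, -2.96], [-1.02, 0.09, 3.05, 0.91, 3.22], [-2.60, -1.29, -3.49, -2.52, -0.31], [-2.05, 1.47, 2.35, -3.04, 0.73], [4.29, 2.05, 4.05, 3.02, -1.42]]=b@ [[-2.17,0.54,1.2,-2.41,0.06], [0.94,-1.92,-3.41,1.16,-1.84], [2.10,-2.16,-0.39,4.51,-0.78], [-3.18,-1.28,-2.18,-1.98,2.16], [-1.93,0.63,-0.85,-2.89,-2.07]]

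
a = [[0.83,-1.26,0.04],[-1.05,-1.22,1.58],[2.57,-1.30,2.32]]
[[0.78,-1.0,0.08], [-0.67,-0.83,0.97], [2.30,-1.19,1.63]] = a @ [[0.81, -0.08, 0.05],[-0.08, 0.74, -0.01],[0.05, -0.01, 0.64]]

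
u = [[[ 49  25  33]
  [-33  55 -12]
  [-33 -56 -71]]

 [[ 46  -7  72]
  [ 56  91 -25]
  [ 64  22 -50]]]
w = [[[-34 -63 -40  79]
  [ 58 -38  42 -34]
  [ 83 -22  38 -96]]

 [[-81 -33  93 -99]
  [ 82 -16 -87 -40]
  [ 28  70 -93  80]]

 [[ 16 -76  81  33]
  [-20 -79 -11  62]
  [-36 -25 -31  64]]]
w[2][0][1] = -76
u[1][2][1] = 22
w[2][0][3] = 33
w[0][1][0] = 58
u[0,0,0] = 49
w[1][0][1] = -33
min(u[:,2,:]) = -71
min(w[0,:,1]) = -63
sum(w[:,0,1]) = -172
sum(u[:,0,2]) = 105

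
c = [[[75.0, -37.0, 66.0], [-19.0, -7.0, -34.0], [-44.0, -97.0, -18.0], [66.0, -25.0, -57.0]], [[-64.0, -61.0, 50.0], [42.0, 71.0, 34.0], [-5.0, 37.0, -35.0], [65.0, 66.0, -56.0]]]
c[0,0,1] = -37.0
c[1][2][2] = -35.0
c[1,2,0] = -5.0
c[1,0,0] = -64.0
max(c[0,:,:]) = 75.0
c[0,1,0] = -19.0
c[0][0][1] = -37.0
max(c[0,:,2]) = 66.0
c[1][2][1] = 37.0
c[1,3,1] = 66.0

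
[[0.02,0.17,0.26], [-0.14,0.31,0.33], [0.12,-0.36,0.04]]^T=[[0.02, -0.14, 0.12], [0.17, 0.31, -0.36], [0.26, 0.33, 0.04]]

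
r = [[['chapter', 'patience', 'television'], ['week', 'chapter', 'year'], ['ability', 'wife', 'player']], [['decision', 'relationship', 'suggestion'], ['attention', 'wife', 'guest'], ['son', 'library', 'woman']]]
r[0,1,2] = 'year'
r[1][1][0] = 'attention'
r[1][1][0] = 'attention'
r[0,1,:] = ['week', 'chapter', 'year']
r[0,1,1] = 'chapter'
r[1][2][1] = 'library'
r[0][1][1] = 'chapter'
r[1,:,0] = ['decision', 'attention', 'son']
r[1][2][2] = 'woman'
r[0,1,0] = 'week'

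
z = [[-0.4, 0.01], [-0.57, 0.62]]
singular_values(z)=[0.89, 0.27]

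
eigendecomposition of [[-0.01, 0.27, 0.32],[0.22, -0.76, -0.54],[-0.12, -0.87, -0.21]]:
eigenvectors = [[(0.38-0.49j), 0.38+0.49j, -0.31+0.00j],[(-0.34-0.06j), (-0.34+0.06j), (0.75+0j)],[0.71+0.00j, (0.71-0j), (0.58+0j)]]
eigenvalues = [(0.14+0.16j), (0.14-0.16j), (-1.27+0j)]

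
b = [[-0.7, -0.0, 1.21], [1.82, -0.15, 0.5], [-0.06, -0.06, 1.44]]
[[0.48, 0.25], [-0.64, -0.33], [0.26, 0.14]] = b @ [[-0.39, -0.2], [0.08, 0.04], [0.17, 0.09]]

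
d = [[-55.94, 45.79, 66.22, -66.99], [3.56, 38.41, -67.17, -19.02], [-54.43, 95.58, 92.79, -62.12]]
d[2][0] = -54.43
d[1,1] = 38.41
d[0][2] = 66.22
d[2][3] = -62.12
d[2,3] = -62.12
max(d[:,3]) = -19.02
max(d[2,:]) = 95.58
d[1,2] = -67.17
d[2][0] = -54.43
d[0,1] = 45.79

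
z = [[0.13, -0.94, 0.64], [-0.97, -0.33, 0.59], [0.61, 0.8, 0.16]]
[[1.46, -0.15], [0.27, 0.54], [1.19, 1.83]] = z@[[1.08, 0.21], [0.19, 1.69], [2.34, 2.2]]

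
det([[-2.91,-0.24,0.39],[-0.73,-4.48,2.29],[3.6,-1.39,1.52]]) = 14.994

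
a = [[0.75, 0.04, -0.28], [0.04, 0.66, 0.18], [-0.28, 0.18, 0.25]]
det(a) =0.043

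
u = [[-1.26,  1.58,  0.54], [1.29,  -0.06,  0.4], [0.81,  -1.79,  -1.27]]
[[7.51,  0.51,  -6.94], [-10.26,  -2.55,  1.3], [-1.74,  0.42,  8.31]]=u @ [[-6.68, -2.23, 1.56], [0.79, -1.65, -2.42], [-4.00, 0.57, -2.14]]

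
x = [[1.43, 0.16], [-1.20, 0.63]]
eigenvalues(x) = [(1.03+0.18j), (1.03-0.18j)]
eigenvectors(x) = [[(-0.31-0.14j), -0.31+0.14j], [0.94+0.00j, (0.94-0j)]]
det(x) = 1.09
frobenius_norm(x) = 1.98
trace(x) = 2.06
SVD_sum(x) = [[1.37, -0.23], [-1.27, 0.21]] + [[0.06, 0.39], [0.07, 0.42]]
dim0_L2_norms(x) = [1.87, 0.65]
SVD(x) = [[-0.73, 0.68], [0.68, 0.73]] @ diag([1.890269180385406, 0.5781716230368678]) @ [[-0.99,0.17],[0.17,0.99]]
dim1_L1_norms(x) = [1.59, 1.83]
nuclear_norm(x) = 2.47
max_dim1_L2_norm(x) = 1.44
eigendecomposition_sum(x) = [[(0.72-1.06j), 0.08-0.46j],[(-0.6+3.45j), (0.31+1.24j)]] + [[0.72+1.06j, (0.08+0.46j)], [(-0.6-3.45j), (0.32-1.24j)]]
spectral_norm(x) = 1.89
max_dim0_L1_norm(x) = 2.63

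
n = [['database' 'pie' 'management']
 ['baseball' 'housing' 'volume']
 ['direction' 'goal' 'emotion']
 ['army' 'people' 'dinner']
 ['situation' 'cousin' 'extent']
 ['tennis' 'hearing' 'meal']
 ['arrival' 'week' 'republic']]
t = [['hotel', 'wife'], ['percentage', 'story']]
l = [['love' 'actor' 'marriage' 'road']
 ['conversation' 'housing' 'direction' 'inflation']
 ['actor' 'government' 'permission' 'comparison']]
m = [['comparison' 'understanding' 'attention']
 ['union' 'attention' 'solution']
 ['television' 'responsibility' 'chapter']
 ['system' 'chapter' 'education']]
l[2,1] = 'government'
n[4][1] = 'cousin'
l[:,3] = ['road', 'inflation', 'comparison']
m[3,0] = 'system'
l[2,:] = ['actor', 'government', 'permission', 'comparison']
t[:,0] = ['hotel', 'percentage']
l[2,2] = 'permission'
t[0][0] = 'hotel'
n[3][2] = 'dinner'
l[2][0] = 'actor'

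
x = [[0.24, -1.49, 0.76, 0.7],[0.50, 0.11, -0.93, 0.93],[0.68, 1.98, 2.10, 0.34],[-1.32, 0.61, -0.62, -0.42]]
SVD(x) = [[0.11, -0.76, 0.3, 0.57], [0.14, -0.06, -0.91, 0.38], [-0.98, -0.01, -0.06, 0.21], [0.13, 0.65, 0.27, 0.70]] @ diag([3.0516593334613584, 2.2450267138253563, 1.4401117653198687, 0.7029996231122645]) @ [[-0.24, -0.66, -0.71, -0.06], [-0.48, 0.67, -0.42, -0.38], [-0.54, -0.35, 0.55, -0.54], [-0.65, 0.04, 0.12, 0.75]]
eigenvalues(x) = [(-0.5+1.39j), (-0.5-1.39j), (1.51+0.96j), (1.51-0.96j)]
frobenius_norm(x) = 4.11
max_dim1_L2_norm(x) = 2.98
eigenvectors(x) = [[-0.70+0.00j,(-0.7-0j),-0.26+0.34j,(-0.26-0.34j)],[-0.12+0.38j,-0.12-0.38j,0.24-0.34j,(0.24+0.34j)],[(0.29-0.07j),0.29+0.07j,(-0.62+0j),-0.62-0.00j],[0.17-0.49j,(0.17+0.49j),0.23-0.46j,0.23+0.46j]]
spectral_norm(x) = 3.05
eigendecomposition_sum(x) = [[(-0.05+0.75j), -0.67+0.13j, -0.07-0.09j, 0.47+0.47j], [0.40+0.15j, (-0.04+0.39j), (-0.06+0.02j), (0.33-0.18j)], [-0.06-0.31j, 0.26-0.12j, (0.04+0.03j), -0.24-0.14j], [(-0.52-0.22j), 0.07-0.51j, (0.08-0.02j), (-0.45+0.22j)]] + [[(-0.05-0.75j),(-0.67-0.13j),(-0.07+0.09j),0.47-0.47j],[(0.4-0.15j),-0.04-0.39j,-0.06-0.02j,0.33+0.18j],[(-0.06+0.31j),0.26+0.12j,(0.04-0.03j),-0.24+0.14j],[-0.52+0.22j,(0.07+0.51j),(0.08+0.02j),-0.45-0.22j]] + [[0.17-0.22j, -0.07-0.69j, (0.45-0.55j), -0.12-0.45j], [-0.15+0.22j, 0.10+0.66j, (-0.4+0.54j), (0.13+0.43j)], [(0.4-0j), (0.73-0.68j), 1.01+0.03j, (0.41-0.53j)], [(-0.14+0.29j), 0.23+0.78j, (-0.39+0.73j), (0.24+0.49j)]] + [[(0.17+0.22j), (-0.07+0.69j), 0.45+0.55j, -0.12+0.45j], [-0.15-0.22j, 0.10-0.66j, -0.40-0.54j, (0.13-0.43j)], [(0.4+0j), (0.73+0.68j), (1.01-0.03j), (0.41+0.53j)], [-0.14-0.29j, 0.23-0.78j, -0.39-0.73j, (0.24-0.49j)]]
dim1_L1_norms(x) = [3.19, 2.47, 5.1, 2.97]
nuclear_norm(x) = 7.44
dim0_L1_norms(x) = [2.74, 4.19, 4.41, 2.39]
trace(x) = 2.03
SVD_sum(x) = [[-0.08, -0.22, -0.24, -0.02], [-0.10, -0.27, -0.29, -0.02], [0.72, 1.96, 2.12, 0.18], [-0.09, -0.25, -0.27, -0.02]] + [[0.82,-1.13,0.72,0.65], [0.06,-0.09,0.06,0.05], [0.01,-0.02,0.01,0.01], [-0.70,0.97,-0.62,-0.56]] + [[-0.23, -0.15, 0.24, -0.23],[0.71, 0.46, -0.72, 0.71],[0.05, 0.03, -0.05, 0.05],[-0.21, -0.13, 0.21, -0.20]] + [[-0.26, 0.02, 0.05, 0.3], [-0.17, 0.01, 0.03, 0.2], [-0.09, 0.01, 0.02, 0.11], [-0.32, 0.02, 0.06, 0.37]]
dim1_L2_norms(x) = [1.83, 1.41, 2.98, 1.64]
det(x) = 6.94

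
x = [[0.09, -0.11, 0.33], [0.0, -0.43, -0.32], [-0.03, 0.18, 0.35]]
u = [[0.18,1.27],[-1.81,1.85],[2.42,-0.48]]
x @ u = [[1.01, -0.25], [0.00, -0.64], [0.52, 0.13]]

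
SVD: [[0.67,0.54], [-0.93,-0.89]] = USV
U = [[-0.56, 0.83], [0.83, 0.56]]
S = [1.55, 0.06]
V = [[-0.74, -0.67], [0.67, -0.74]]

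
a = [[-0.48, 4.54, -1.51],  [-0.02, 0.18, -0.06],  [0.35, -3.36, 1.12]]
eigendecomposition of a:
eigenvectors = [[-0.80+0.00j,-0.83+0.00j,-0.83-0.00j], [(-0.03+0j),-0.16-0.16j,(-0.16+0.16j)], [(0.6+0j),-0.23-0.47j,-0.23+0.47j]]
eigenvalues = [(0.83+0j), (-0+0j), (-0-0j)]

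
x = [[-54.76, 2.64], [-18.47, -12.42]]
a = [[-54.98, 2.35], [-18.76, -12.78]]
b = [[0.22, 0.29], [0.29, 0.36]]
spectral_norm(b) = 0.59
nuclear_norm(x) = 70.42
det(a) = 746.73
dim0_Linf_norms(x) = [54.76, 12.42]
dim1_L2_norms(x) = [54.82, 22.26]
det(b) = -0.00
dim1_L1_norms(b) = [0.51, 0.65]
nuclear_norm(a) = 70.97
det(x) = 728.88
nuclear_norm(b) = 0.60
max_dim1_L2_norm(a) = 55.03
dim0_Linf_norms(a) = [54.98, 12.78]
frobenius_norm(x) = 59.17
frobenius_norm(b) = 0.59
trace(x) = -67.18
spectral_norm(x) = 57.81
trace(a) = -67.76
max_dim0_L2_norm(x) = 57.79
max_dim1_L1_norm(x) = 57.4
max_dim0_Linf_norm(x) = 54.76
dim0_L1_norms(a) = [73.74, 15.13]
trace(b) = 0.58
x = b + a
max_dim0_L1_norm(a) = 73.74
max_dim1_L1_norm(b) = 0.65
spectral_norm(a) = 58.13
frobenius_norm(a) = 59.53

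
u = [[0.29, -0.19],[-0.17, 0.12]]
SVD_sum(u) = [[0.29, -0.19],[-0.17, 0.12]] + [[0.0, 0.00], [0.0, 0.00]]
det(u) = 0.00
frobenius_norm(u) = 0.40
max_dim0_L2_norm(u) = 0.34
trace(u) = 0.41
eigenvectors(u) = [[0.86, 0.56], [-0.51, 0.83]]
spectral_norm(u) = 0.40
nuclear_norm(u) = 0.41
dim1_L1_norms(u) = [0.48, 0.29]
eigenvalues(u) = [0.4, 0.01]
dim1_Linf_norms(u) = [0.29, 0.17]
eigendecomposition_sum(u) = [[0.29, -0.19], [-0.17, 0.12]] + [[0.0,0.0], [0.0,0.00]]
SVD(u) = [[-0.86, 0.51],[0.51, 0.86]] @ diag([0.4043040498916818, 0.006183465143794077]) @ [[-0.83, 0.56],[0.56, 0.83]]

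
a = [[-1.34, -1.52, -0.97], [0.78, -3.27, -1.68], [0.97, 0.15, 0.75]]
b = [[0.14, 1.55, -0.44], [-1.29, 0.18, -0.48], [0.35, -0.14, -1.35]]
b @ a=[[0.59, -5.35, -3.07], [1.4, 1.30, 0.59], [-1.89, -0.28, -1.12]]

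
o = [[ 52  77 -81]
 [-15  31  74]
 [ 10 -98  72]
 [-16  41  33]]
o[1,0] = -15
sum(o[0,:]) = 48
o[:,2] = [-81, 74, 72, 33]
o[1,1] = 31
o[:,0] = [52, -15, 10, -16]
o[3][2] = 33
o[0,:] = [52, 77, -81]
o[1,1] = 31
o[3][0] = -16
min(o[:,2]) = -81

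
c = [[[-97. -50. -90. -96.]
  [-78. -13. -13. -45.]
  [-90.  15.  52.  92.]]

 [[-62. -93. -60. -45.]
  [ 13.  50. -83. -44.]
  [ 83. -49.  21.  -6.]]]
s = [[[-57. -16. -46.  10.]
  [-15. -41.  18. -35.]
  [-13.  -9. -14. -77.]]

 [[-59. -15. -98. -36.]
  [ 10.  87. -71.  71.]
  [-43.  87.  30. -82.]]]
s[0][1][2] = 18.0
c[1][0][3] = -45.0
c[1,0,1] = -93.0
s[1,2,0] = -43.0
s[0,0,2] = -46.0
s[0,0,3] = 10.0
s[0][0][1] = -16.0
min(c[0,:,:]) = -97.0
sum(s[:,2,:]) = -121.0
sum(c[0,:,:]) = -413.0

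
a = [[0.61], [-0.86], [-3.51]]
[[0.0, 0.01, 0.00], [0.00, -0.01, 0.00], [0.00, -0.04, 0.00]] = a@[[-0.00,0.01,0.00]]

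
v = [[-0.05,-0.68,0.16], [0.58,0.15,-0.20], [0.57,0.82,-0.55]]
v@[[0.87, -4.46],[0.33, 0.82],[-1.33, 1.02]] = [[-0.48, -0.17], [0.82, -2.67], [1.50, -2.43]]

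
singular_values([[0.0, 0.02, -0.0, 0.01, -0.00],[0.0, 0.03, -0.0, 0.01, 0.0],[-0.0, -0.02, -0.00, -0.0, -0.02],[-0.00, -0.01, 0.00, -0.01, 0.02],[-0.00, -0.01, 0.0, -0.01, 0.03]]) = [0.05, 0.04, 0.0, 0.0, 0.0]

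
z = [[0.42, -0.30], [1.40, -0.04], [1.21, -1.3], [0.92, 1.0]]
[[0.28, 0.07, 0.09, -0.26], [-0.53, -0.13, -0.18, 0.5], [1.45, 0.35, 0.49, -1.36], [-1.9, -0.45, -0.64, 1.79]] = z @ [[-0.42, -0.10, -0.14, 0.40], [-1.51, -0.36, -0.51, 1.42]]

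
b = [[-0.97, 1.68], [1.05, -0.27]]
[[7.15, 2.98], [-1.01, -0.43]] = b @ [[0.15, 0.06],[4.34, 1.81]]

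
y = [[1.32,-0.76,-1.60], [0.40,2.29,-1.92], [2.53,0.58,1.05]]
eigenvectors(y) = [[(0.07-0.55j), (0.07+0.55j), (0.33+0j)], [(-0.29-0.4j), (-0.29+0.4j), (-0.93+0j)], [(-0.67+0j), (-0.67-0j), 0.19+0.00j]]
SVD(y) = [[-0.39, 0.12, -0.91], [-0.86, -0.41, 0.31], [-0.34, 0.91, 0.26]] @ diag([3.1715422810448834, 2.8015420992771425, 1.9755964733523994]) @ [[-0.54, -0.59, 0.6], [0.81, -0.18, 0.55], [-0.22, 0.79, 0.57]]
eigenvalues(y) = [(1.06+2.4j), (1.06-2.4j), (2.55+0j)]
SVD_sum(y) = [[0.66, 0.72, -0.74], [1.47, 1.60, -1.64], [0.58, 0.63, -0.65]] + [[0.26,-0.06,0.18], [-0.93,0.2,-0.63], [2.06,-0.45,1.40]] + [[0.39, -1.43, -1.04], [-0.13, 0.49, 0.35], [-0.11, 0.4, 0.29]]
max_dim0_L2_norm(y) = 2.88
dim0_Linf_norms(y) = [2.53, 2.29, 1.92]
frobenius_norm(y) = 4.67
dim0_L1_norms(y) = [4.25, 3.63, 4.57]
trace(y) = 4.66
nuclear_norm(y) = 7.95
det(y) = 17.55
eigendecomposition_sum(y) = [[(0.42+0.98j),-0.05+0.39j,-0.97+0.24j], [0.88+0.38j,(0.21+0.29j),(-0.48+0.75j)], [1.13-0.65j,(0.48+0.01j),(0.43+1.14j)]] + [[(0.42-0.98j),-0.05-0.39j,(-0.97-0.24j)], [0.88-0.38j,(0.21-0.29j),(-0.48-0.75j)], [1.13+0.65j,0.48-0.01j,(0.43-1.14j)]] + [[0.48-0.00j, -0.66+0.00j, 0.33+0.00j], [-1.36+0.00j, 1.87-0.00j, (-0.95-0j)], [(0.28-0j), (-0.39+0j), (0.2+0j)]]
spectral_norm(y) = 3.17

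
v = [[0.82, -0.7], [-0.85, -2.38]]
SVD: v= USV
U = [[0.18, 0.98], [0.98, -0.18]]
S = [2.56, 0.99]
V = [[-0.27, -0.96], [0.96, -0.27]]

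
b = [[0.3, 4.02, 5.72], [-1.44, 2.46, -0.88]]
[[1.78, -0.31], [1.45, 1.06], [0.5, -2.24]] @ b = [[0.98,6.39,10.45],[-1.09,8.44,7.36],[3.38,-3.50,4.83]]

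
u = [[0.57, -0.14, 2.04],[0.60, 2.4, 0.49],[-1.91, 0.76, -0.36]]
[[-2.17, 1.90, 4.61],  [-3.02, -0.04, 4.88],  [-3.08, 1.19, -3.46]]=u @ [[1.39, -0.86, 1.94], [-1.29, -0.04, 1.18], [-1.54, 1.17, 1.80]]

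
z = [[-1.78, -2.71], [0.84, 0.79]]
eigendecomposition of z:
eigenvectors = [[-0.87+0.00j, -0.87-0.00j], [0.41+0.25j, (0.41-0.25j)]]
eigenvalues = [(-0.5+0.79j), (-0.5-0.79j)]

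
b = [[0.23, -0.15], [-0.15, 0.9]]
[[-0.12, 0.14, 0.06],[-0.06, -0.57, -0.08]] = b@[[-0.65, 0.23, 0.21], [-0.18, -0.59, -0.05]]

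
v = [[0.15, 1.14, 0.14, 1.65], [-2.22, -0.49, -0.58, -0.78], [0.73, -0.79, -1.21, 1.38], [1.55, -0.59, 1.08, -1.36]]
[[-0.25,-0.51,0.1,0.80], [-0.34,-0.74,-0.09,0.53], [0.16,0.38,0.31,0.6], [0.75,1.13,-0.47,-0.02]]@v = [[2.41, -0.59, 1.0, -0.96], [2.35, -0.27, 1.06, -0.83], [0.34, -0.60, 0.07, -0.42], [-2.77, 0.68, -0.0, -0.27]]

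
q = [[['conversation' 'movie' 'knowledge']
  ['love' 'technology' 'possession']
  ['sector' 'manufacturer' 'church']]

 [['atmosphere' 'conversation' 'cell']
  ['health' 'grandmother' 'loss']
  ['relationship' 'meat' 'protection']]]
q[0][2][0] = 'sector'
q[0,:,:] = [['conversation', 'movie', 'knowledge'], ['love', 'technology', 'possession'], ['sector', 'manufacturer', 'church']]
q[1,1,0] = 'health'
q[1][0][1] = 'conversation'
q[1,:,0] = ['atmosphere', 'health', 'relationship']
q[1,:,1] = ['conversation', 'grandmother', 'meat']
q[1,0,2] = 'cell'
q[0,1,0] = 'love'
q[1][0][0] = 'atmosphere'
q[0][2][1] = 'manufacturer'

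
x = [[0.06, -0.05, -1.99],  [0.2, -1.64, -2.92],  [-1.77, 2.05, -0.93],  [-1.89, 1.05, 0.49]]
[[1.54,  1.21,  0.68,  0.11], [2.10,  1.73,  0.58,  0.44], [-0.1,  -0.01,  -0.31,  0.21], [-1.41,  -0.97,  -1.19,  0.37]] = x @ [[0.63, 0.39, 0.72, -0.32],[0.15, 0.06, 0.32, -0.20],[-0.76, -0.60, -0.33, -0.06]]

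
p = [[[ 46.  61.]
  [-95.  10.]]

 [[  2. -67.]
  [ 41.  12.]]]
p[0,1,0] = -95.0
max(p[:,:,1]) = 61.0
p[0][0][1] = 61.0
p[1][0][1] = -67.0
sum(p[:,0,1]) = -6.0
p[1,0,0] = 2.0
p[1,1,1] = 12.0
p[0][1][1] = 10.0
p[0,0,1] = 61.0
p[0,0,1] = 61.0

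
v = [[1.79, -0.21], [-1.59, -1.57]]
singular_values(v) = [2.6, 1.21]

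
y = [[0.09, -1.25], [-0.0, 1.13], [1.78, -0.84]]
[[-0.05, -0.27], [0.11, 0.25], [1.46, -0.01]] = y @ [[0.87,0.1], [0.1,0.22]]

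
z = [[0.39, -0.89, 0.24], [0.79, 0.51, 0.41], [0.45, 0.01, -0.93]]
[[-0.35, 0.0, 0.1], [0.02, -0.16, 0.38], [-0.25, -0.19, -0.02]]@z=[[-0.09, 0.31, -0.18],[0.05, -0.10, -0.41],[-0.26, 0.13, -0.12]]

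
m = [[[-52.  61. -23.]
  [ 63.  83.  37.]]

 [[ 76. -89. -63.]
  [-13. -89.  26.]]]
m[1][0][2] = -63.0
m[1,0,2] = -63.0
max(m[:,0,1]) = 61.0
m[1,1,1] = -89.0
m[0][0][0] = -52.0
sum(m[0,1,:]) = 183.0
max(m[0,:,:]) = 83.0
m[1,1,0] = -13.0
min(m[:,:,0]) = -52.0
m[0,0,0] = -52.0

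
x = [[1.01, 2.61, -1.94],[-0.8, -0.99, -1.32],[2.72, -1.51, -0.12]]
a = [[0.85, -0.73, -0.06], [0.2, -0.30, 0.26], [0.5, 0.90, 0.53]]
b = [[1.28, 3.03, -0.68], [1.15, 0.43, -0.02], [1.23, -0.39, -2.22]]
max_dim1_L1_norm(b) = 4.99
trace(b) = -0.51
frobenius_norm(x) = 4.96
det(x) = -19.08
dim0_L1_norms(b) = [3.66, 3.85, 2.92]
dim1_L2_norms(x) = [3.41, 1.83, 3.11]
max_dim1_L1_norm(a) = 1.93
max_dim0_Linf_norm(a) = 0.9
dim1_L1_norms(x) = [5.56, 3.11, 4.35]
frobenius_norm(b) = 4.40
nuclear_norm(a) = 2.60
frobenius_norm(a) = 1.67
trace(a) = 1.08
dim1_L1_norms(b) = [4.99, 1.6, 3.84]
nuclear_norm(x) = 8.33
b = a @ x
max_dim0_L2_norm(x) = 3.17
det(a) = -0.37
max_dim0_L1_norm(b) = 3.85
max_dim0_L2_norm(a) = 1.2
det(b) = 7.09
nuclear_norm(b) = 6.83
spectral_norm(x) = 3.47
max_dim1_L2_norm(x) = 3.41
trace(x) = -0.10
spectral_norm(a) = 1.27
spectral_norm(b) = 3.58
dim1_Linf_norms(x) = [2.61, 1.32, 2.72]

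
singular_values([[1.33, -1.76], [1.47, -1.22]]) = [2.9, 0.33]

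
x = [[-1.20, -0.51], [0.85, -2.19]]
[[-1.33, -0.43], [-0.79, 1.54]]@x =[[1.23, 1.62],[2.26, -2.97]]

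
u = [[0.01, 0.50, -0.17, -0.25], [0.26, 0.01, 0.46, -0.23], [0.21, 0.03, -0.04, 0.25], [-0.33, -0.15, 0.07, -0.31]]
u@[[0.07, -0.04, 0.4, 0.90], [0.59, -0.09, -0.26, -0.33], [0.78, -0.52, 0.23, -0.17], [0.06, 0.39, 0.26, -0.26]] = [[0.15, -0.05, -0.23, -0.06], [0.37, -0.34, 0.15, 0.21], [0.02, 0.11, 0.13, 0.12], [-0.08, -0.13, -0.16, -0.18]]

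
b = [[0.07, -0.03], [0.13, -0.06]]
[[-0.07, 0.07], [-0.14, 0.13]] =b @[[-0.41, 0.62], [1.42, -0.75]]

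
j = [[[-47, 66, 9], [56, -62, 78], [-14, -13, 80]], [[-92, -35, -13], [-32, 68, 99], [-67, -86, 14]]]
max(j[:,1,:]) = 99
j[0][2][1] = -13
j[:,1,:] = [[56, -62, 78], [-32, 68, 99]]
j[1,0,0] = -92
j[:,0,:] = [[-47, 66, 9], [-92, -35, -13]]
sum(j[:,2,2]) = 94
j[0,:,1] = [66, -62, -13]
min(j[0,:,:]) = -62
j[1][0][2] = -13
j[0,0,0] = -47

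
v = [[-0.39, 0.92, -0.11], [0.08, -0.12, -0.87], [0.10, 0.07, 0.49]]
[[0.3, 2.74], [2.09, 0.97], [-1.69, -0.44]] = v @ [[-3.5, 0.70],[-1.46, 3.1],[-2.52, -1.48]]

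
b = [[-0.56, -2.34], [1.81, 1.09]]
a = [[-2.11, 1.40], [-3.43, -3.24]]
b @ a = [[9.21, 6.8], [-7.56, -1.00]]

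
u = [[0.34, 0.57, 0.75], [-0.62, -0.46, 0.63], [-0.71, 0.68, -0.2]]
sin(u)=[[0.49, 0.62, 0.81], [-0.67, -0.30, 0.63], [-0.77, 0.68, -0.05]]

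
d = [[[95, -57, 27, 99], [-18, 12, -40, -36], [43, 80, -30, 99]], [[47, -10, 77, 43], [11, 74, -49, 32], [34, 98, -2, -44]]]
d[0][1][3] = -36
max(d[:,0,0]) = 95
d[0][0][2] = 27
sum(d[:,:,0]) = 212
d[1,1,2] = -49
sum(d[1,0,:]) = 157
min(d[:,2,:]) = -44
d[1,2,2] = -2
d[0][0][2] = 27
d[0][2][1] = 80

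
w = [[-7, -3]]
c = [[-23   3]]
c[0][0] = -23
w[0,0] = -7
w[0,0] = -7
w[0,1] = -3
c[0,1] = 3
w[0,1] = -3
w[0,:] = [-7, -3]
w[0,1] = -3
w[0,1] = -3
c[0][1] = 3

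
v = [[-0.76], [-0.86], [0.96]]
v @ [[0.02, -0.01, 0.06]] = [[-0.02, 0.01, -0.05], [-0.02, 0.01, -0.05], [0.02, -0.01, 0.06]]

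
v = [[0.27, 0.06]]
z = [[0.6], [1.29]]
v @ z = [[0.24]]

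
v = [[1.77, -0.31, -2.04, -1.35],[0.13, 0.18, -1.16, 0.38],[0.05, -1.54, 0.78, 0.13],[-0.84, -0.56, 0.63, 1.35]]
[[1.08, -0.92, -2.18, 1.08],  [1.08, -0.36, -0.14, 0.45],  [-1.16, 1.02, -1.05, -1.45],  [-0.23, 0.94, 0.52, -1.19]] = v @ [[0.52, 0.50, -0.76, -0.35],[0.53, -0.33, 0.77, 0.61],[-0.58, 0.52, 0.2, -0.53],[0.64, 0.63, 0.14, -0.6]]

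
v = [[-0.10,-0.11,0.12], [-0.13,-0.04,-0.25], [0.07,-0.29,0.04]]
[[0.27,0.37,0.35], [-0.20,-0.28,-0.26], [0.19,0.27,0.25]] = v @ [[-0.53, -0.74, -0.69], [-0.63, -0.88, -0.83], [1.19, 1.65, 1.55]]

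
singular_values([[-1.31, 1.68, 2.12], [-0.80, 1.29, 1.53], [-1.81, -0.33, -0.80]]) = [3.7, 2.01, 0.06]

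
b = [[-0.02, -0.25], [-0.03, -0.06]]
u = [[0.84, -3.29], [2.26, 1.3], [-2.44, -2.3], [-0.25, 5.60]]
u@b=[[0.08,-0.01],[-0.08,-0.64],[0.12,0.75],[-0.16,-0.27]]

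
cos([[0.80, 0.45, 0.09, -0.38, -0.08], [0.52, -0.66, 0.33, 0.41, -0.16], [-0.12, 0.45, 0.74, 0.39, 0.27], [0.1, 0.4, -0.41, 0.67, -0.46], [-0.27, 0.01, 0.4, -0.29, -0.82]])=[[0.6, 0.02, -0.17, 0.15, -0.06],  [-0.05, 0.55, 0.07, 0.0, -0.04],  [0.01, -0.06, 0.68, -0.32, 0.11],  [-0.23, 0.06, 0.29, 0.71, 0.06],  [0.03, 0.03, -0.04, -0.13, 0.57]]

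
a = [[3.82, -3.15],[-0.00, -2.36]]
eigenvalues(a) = [3.82, -2.36]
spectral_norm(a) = 5.20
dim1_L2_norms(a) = [4.95, 2.36]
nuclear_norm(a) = 6.94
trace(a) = 1.46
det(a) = -9.02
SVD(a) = [[0.95,-0.33], [0.33,0.95]] @ diag([5.204195981693169, 1.7322944853946356]) @ [[0.69,  -0.72],[-0.72,  -0.69]]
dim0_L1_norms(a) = [3.82, 5.51]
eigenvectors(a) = [[1.0, 0.45],[0.0, 0.89]]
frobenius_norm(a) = 5.48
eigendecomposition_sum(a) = [[3.82,  -1.95],  [0.00,  0.00]] + [[-0.00,-1.20], [-0.00,-2.36]]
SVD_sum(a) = [[3.41, -3.54],[1.18, -1.22]] + [[0.41,  0.39], [-1.18,  -1.14]]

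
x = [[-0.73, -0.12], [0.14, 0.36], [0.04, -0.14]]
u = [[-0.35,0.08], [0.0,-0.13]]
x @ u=[[0.26, -0.04], [-0.05, -0.04], [-0.01, 0.02]]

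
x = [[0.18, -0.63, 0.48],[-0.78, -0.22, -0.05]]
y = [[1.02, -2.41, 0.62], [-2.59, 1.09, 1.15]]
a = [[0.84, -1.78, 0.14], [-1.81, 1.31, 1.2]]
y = x + a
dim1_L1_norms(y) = [4.05, 4.83]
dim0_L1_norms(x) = [0.96, 0.85, 0.53]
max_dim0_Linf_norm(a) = 1.81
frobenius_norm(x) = 1.15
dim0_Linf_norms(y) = [2.59, 2.41, 1.15]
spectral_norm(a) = 3.01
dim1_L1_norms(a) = [2.76, 4.32]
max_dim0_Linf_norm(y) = 2.59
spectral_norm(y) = 3.59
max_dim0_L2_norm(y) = 2.78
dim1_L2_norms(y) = [2.69, 3.04]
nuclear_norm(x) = 1.62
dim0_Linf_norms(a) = [1.81, 1.78, 1.2]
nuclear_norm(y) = 5.48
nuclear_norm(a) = 4.14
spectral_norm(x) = 0.83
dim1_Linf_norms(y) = [2.41, 2.59]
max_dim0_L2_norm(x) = 0.8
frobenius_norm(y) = 4.06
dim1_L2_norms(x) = [0.81, 0.81]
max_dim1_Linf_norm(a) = 1.81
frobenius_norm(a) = 3.21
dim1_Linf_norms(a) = [1.78, 1.81]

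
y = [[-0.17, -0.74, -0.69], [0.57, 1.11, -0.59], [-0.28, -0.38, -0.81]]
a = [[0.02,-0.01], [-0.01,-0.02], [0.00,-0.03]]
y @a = [[0.0, 0.04], [0.0, -0.01], [-0.0, 0.03]]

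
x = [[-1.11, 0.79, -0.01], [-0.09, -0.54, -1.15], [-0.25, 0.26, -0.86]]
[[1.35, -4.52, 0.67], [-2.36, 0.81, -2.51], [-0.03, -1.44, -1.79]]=x @[[0.80,2.33,-0.67], [2.84,-2.44,-0.06], [0.66,0.26,2.26]]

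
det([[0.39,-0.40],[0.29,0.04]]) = 0.132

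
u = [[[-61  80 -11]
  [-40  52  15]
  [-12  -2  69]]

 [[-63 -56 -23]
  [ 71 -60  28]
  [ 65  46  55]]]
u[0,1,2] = 15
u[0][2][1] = -2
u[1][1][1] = -60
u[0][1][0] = -40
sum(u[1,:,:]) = 63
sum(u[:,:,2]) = 133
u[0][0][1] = 80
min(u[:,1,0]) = -40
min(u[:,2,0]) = -12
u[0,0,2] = -11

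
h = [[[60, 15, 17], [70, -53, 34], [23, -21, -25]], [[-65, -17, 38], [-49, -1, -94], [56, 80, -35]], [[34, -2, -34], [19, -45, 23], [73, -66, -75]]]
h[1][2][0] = 56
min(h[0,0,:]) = 15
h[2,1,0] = 19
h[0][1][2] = 34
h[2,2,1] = -66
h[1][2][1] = 80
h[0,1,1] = -53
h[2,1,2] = 23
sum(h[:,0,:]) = 46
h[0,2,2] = -25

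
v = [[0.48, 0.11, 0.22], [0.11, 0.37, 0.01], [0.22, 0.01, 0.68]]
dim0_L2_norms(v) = [0.54, 0.39, 0.71]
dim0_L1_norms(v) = [0.81, 0.49, 0.91]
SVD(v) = [[-0.56, 0.48, 0.67], [-0.15, 0.74, -0.66], [-0.82, -0.47, -0.34]] @ diag([0.832001559222738, 0.43581078006586715, 0.26218766071139515]) @ [[-0.56, -0.15, -0.82], [0.48, 0.74, -0.47], [0.67, -0.66, -0.34]]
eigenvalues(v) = [0.83, 0.26, 0.44]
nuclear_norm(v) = 1.53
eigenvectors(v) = [[-0.56, -0.67, -0.48], [-0.15, 0.66, -0.74], [-0.82, 0.34, 0.47]]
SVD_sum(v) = [[0.26, 0.07, 0.38], [0.07, 0.02, 0.1], [0.38, 0.1, 0.55]] + [[0.10, 0.16, -0.1], [0.16, 0.24, -0.15], [-0.1, -0.15, 0.10]] + [[0.12, -0.12, -0.06], [-0.12, 0.11, 0.06], [-0.06, 0.06, 0.03]]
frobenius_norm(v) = 0.98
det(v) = 0.10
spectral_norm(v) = 0.83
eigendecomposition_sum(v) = [[0.26, 0.07, 0.38],[0.07, 0.02, 0.1],[0.38, 0.1, 0.55]] + [[0.12, -0.12, -0.06], [-0.12, 0.11, 0.06], [-0.06, 0.06, 0.03]] + [[0.1,0.16,-0.10], [0.16,0.24,-0.15], [-0.10,-0.15,0.1]]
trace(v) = 1.53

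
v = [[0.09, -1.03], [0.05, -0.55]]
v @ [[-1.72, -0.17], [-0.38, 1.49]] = [[0.24, -1.55], [0.12, -0.83]]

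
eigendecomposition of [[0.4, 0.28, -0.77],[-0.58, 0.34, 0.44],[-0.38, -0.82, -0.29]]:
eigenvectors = [[(0.34+0.51j), (0.34-0.51j), 0.61+0.00j],[(-0.66+0j), -0.66-0.00j, 0.01+0.00j],[(0.17-0.39j), 0.17+0.39j, 0.79+0.00j]]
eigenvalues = [(0.52+0.71j), (0.52-0.71j), (-0.59+0j)]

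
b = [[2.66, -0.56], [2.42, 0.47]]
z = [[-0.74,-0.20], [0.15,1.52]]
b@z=[[-2.05, -1.38], [-1.72, 0.23]]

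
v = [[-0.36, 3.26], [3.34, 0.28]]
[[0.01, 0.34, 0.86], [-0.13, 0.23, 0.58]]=v @[[-0.04, 0.06, 0.15], [-0.0, 0.11, 0.28]]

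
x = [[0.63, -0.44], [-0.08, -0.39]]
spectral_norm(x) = 0.79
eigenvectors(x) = [[1.0,  0.39], [-0.08,  0.92]]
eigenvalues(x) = [0.66, -0.42]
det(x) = -0.28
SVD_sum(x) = [[0.57, -0.51], [0.15, -0.13]] + [[0.06, 0.07], [-0.23, -0.26]]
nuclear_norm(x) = 1.14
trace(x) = 0.24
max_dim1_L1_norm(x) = 1.07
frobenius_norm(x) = 0.87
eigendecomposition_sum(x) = [[0.64, -0.27],  [-0.05, 0.02]] + [[-0.01,-0.17], [-0.03,-0.41]]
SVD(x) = [[-0.97, -0.25], [-0.25, 0.97]] @ diag([0.7887839477823076, 0.356117794726629]) @ [[-0.75, 0.66], [-0.66, -0.75]]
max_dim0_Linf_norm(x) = 0.63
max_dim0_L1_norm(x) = 0.83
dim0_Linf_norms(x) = [0.63, 0.44]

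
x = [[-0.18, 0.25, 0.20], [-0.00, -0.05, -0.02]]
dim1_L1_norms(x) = [0.63, 0.07]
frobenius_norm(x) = 0.37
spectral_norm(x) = 0.37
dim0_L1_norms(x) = [0.18, 0.3, 0.22]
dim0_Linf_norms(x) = [0.18, 0.25, 0.2]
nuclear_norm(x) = 0.40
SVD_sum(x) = [[-0.18, 0.25, 0.2],[0.02, -0.03, -0.02]] + [[-0.0,  -0.00,  0.0], [-0.02,  -0.02,  0.0]]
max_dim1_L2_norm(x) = 0.37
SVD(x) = [[-0.99, 0.12], [0.12, 0.99]] @ diag([0.3700422176221132, 0.029474687060401523]) @ [[0.48, -0.69, -0.54],[-0.75, -0.65, 0.16]]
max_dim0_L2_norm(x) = 0.25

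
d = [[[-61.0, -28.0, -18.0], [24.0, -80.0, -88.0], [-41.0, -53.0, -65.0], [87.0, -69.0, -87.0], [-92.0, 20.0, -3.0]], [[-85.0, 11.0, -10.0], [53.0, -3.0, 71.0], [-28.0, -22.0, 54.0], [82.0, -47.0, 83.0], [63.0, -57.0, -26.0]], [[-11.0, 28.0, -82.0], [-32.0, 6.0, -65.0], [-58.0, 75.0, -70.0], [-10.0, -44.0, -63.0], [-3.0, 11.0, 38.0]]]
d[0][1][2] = -88.0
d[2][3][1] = -44.0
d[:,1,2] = [-88.0, 71.0, -65.0]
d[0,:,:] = [[-61.0, -28.0, -18.0], [24.0, -80.0, -88.0], [-41.0, -53.0, -65.0], [87.0, -69.0, -87.0], [-92.0, 20.0, -3.0]]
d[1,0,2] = -10.0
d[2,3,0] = -10.0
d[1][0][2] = -10.0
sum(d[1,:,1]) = -118.0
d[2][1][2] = -65.0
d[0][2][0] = -41.0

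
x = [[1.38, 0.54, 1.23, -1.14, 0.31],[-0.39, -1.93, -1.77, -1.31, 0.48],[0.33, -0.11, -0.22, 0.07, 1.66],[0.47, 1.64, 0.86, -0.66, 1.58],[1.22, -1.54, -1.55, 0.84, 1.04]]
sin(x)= [[0.77, -0.32, 0.17, -1.57, 0.82],[0.53, -3.39, -2.74, 0.63, -0.83],[-0.47, -1.09, -1.21, 0.22, 1.53],[-0.47, -0.76, -1.56, -1.86, 3.19],[0.65, -0.28, -0.64, 2.28, -0.59]]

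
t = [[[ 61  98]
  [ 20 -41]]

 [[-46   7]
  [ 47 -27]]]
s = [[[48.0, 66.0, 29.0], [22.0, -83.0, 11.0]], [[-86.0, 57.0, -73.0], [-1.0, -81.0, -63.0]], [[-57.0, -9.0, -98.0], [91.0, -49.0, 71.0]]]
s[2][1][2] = 71.0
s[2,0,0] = -57.0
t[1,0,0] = -46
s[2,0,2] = -98.0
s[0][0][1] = 66.0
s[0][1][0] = 22.0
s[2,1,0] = 91.0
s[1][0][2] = -73.0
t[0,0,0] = 61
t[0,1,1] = -41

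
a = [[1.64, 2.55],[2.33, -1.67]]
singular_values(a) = [3.06, 2.84]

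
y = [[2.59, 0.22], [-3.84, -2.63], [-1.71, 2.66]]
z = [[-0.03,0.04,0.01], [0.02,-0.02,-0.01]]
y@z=[[-0.07, 0.1, 0.02], [0.06, -0.10, -0.01], [0.10, -0.12, -0.04]]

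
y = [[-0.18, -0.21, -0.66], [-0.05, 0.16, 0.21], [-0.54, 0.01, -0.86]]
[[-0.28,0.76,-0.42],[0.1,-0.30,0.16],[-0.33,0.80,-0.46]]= y@[[-0.56,-0.81,0.2],[-0.48,-1.55,0.55],[0.73,-0.44,0.41]]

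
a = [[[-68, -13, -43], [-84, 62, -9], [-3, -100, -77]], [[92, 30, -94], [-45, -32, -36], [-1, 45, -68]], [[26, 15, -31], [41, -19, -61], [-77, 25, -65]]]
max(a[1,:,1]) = 45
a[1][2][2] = -68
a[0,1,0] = -84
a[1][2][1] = 45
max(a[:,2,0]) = -1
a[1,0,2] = -94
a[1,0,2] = -94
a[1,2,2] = -68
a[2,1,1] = -19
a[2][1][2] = -61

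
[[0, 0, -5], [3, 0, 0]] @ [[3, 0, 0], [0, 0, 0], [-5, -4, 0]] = [[25, 20, 0], [9, 0, 0]]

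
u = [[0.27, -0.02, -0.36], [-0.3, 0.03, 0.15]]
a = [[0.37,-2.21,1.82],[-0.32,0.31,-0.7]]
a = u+[[0.1, -2.19, 2.18], [-0.02, 0.28, -0.85]]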